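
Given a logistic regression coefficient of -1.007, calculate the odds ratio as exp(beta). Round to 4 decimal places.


Odds ratio = exp(beta) = exp(-1.007).
= 0.3653.

0.3653


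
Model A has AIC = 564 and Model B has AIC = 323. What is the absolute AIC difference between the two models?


|AIC_A - AIC_B| = |564 - 323| = 241.
Model B is preferred (lower AIC).

241


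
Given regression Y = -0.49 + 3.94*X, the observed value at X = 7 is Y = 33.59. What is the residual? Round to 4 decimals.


Fitted value at X = 7 is yhat = -0.49 + 3.94*7 = 27.0900.
Residual = 33.59 - 27.0900 = 6.5000.

6.5000


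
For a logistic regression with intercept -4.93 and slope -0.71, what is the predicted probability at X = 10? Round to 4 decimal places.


Compute z = -4.93 + (-0.71)(10) = -12.0300.
exp(-z) = 167711.4127.
P = 1/(1 + 167711.4127) = 0.0000.

0.0000


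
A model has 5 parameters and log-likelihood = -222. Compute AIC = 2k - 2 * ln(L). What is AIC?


AIC = 2k - 2*loglik = 2(5) - 2(-222).
= 10 + 444 = 454.

454


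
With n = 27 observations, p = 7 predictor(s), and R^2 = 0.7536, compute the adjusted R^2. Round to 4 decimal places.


Plug in: Adj R^2 = 1 - (1 - 0.7536) * 26/19.
= 1 - 0.2464 * 26/19
= 1 - 6.4064 / 19
= 1 - 0.3372 = 0.6628.

0.6628


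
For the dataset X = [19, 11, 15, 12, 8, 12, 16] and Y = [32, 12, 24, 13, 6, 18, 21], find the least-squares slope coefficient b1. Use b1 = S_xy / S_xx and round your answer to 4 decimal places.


The sample means are xbar = 13.2857 and ybar = 18.0000.
Compute S_xx = 79.4286 and S_xy = 182.0000.
Slope b1 = S_xy / S_xx = 182.0000 / 79.4286 = 2.2914.

2.2914


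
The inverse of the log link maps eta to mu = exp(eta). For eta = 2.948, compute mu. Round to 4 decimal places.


The inverse log link gives:
mu = exp(2.948) = 19.0678.

19.0678


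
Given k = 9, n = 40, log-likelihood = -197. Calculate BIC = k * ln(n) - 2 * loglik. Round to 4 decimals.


k * ln(n) = 9 * ln(40) = 9 * 3.688879 = 33.199911.
-2 * loglik = -2 * (-197) = 394.
BIC = 33.199911 + 394 = 427.199911, which rounds to 427.1999.

427.1999


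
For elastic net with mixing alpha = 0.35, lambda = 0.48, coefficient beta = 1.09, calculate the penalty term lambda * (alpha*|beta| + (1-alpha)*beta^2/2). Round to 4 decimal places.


Compute:
L1 = 0.35 * 1.09 = 0.3815.
L2 = 0.65 * 1.09^2 / 2 = 0.3861.
Penalty = 0.48 * (0.3815 + 0.3861) = 0.3685.

0.3685


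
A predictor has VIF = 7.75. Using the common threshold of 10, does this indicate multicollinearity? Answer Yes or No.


Compare VIF = 7.75 to the threshold of 10.
7.75 < 10, so the answer is No.

No


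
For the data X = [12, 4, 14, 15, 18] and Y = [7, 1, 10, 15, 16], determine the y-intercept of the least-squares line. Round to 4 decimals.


Compute b1 = 1.1115 from the OLS formula.
With xbar = 12.6000 and ybar = 9.8000, the intercept is:
b0 = 9.8000 - 1.1115 * 12.6000 = -4.2050.

-4.2050


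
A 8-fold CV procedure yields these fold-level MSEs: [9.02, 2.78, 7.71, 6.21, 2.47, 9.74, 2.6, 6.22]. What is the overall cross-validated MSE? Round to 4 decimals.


Add all fold MSEs: 46.7500.
Divide by k = 8: 46.7500/8 = 5.8438.

5.8438


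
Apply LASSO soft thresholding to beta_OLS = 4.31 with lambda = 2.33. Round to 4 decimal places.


|beta_OLS| = 4.31.
lambda = 2.33.
Since |beta| > lambda, coefficient = sign(beta)*(|beta| - lambda) = 1.9800.
Result = 1.9800.

1.9800


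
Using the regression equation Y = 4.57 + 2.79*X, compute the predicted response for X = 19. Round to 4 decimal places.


Predicted value:
Y = 4.57 + (2.79)(19) = 4.57 + 53.0100 = 57.5800.

57.5800


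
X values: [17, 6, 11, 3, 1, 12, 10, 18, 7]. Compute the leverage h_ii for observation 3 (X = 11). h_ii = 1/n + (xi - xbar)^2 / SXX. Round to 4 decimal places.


Mean of X: xbar = 9.4444.
SXX = 270.2222.
For X = 11: h = 1/9 + (11 - 9.4444)^2/270.2222 = 0.1201.

0.1201


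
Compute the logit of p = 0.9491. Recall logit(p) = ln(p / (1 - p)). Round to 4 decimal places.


Compute the odds: 0.9491/0.0509 = 18.6464.
Take the natural log: ln(18.6464) = 2.9257.

2.9257


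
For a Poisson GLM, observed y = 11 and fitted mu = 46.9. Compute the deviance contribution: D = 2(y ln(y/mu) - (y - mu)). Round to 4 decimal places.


First: ln(11/46.9) = -1.450122.
Then: 11 * -1.450122 = -15.951342.
y - mu = 11 - 46.9 = -35.9.
D = 2(-15.951342 - -35.9) = 39.897316, which rounds to 39.8973.

39.8973


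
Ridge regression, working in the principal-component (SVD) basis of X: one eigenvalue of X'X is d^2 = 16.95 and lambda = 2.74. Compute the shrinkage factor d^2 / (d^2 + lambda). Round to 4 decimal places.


Denominator = d^2 + lambda = 16.95 + 2.74 = 19.6900.
Shrinkage = 16.95 / 19.6900 = 0.8608.

0.8608


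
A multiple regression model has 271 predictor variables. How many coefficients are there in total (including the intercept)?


Total coefficients = number of predictors + 1 (for the intercept).
= 271 + 1 = 272.

272


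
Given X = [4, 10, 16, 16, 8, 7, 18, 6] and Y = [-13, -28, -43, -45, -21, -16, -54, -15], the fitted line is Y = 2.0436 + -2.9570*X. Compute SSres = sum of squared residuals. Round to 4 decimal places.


Compute predicted values, then residuals = yi - yhat_i.
Residuals: [-3.2156, -0.4736, 2.2684, 0.2684, 0.6124, 2.6554, -2.8176, 0.6984].
SSres = sum(residual^2) = 31.6349.

31.6349


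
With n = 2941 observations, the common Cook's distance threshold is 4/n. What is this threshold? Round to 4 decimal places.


The threshold is 4/n.
4/2941 = 0.0014.

0.0014


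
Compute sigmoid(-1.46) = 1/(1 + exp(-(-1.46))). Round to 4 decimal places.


Compute exp(1.4600) = 4.3060.
Sigmoid = 1 / (1 + 4.3060) = 1 / 5.3060 = 0.1885.

0.1885


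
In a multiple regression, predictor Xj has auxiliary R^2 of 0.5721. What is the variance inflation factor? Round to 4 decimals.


VIF = 1 / (1 - 0.5721).
= 1 / 0.4279 = 2.3370.

2.3370


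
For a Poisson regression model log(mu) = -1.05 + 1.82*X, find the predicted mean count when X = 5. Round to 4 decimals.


Linear predictor: eta = -1.05 + (1.82)(5) = 8.0500.
Expected count: mu = exp(8.0500) = 3133.7950.

3133.7950


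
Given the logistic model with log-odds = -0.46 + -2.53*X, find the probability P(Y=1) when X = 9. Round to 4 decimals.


z = -0.46 + -2.53 * 9 = -23.2300.
Sigmoid: P = 1 / (1 + exp(23.2300)) = 0.0000.

0.0000


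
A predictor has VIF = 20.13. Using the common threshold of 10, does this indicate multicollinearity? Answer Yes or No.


Compare VIF = 20.13 to the threshold of 10.
20.13 >= 10, so the answer is Yes.

Yes


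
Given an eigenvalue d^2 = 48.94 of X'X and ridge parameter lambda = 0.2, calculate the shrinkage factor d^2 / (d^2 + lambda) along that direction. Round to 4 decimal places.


Denominator = d^2 + lambda = 48.94 + 0.2 = 49.1400.
Shrinkage = 48.94 / 49.1400 = 0.9959.

0.9959


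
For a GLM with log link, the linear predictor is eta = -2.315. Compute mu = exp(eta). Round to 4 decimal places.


mu = exp(eta) = exp(-2.315).
= 0.0988.

0.0988


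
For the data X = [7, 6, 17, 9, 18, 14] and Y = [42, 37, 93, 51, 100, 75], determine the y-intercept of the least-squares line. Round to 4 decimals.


First find the slope: b1 = 5.1644.
Means: xbar = 11.8333, ybar = 66.3333.
b0 = ybar - b1 * xbar = 66.3333 - 5.1644 * 11.8333 = 5.2213.

5.2213


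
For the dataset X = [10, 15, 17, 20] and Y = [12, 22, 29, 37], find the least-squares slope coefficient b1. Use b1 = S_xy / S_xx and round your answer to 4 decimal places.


The sample means are xbar = 15.5000 and ybar = 25.0000.
Compute S_xx = 53.0000 and S_xy = 133.0000.
Slope b1 = S_xy / S_xx = 133.0000 / 53.0000 = 2.5094.

2.5094


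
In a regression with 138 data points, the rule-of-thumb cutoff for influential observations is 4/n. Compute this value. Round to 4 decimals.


Using the rule of thumb:
Threshold = 4 / 138 = 0.0290.

0.0290


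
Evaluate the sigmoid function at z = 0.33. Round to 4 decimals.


First, exp(-0.3300) = 0.7189.
Then sigma(z) = 1/(1 + 0.7189) = 0.5818.

0.5818


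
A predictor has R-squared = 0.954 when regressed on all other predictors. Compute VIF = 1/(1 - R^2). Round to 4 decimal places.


VIF = 1 / (1 - 0.954).
= 1 / 0.046 = 21.7391.

21.7391


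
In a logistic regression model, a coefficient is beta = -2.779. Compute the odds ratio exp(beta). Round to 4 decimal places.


Odds ratio = exp(beta) = exp(-2.779).
= 0.0621.

0.0621


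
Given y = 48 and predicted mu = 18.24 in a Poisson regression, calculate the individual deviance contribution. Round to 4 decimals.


First: ln(48/18.24) = 0.967584.
Then: 48 * 0.967584 = 46.444032.
y - mu = 48 - 18.24 = 29.76.
D = 2(46.444032 - 29.76) = 33.368064, which rounds to 33.3681.

33.3681


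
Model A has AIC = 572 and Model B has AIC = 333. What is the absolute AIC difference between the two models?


Absolute difference = |572 - 333| = 239.
The model with lower AIC (B) is preferred.

239


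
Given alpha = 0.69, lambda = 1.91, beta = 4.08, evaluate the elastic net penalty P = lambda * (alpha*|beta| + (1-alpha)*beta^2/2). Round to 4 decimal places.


alpha * |beta| = 0.69 * 4.08 = 2.8152.
(1-alpha) * beta^2/2 = 0.31 * 16.6464/2 = 2.5802.
Total = 1.91 * (2.8152 + 2.5802) = 10.3052.

10.3052


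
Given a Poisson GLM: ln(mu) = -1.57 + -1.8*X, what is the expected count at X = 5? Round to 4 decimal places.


eta = -1.57 + -1.8 * 5 = -10.5700.
mu = exp(-10.5700) = 0.0000.

0.0000


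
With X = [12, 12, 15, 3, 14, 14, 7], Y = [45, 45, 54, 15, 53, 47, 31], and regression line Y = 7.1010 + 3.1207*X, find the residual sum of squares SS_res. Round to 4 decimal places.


Predicted values from Y = 7.1010 + 3.1207*X.
Residuals: [0.4506, 0.4506, 0.0885, -1.4631, 2.2092, -3.7908, 2.0541].
SSres = 26.0246.

26.0246


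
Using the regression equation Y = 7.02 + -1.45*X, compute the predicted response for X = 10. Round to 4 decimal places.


Predicted value:
Y = 7.02 + (-1.45)(10) = 7.02 + -14.5000 = -7.4800.

-7.4800


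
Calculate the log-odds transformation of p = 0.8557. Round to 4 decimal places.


1 - p = 0.1443.
p/(1-p) = 5.9300.
logit = ln(5.9300) = 1.7800.

1.7800


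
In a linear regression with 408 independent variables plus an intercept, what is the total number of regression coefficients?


Including the intercept, the model has 408 predictor coefficients + 1 intercept.
Total = 409.

409


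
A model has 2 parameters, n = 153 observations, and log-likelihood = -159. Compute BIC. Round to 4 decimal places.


ln(153) = 5.030438.
k * ln(n) = 2 * 5.030438 = 10.060876.
-2L = 318.
BIC = 10.060876 + 318 = 328.060876, which rounds to 328.0609.

328.0609


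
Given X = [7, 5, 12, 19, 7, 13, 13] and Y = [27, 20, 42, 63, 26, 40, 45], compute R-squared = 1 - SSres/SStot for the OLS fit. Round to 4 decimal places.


After computing the OLS fit (b0=5.0771, b1=2.9929):
SSres = 19.9929, SStot = 1281.7143.
R^2 = 1 - 19.9929/1281.7143 = 0.9844.

0.9844


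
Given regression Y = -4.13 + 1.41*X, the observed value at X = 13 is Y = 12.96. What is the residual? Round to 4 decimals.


Compute yhat = -4.13 + (1.41)(13) = 14.2000.
Residual = actual - predicted = 12.96 - 14.2000 = -1.2400.

-1.2400


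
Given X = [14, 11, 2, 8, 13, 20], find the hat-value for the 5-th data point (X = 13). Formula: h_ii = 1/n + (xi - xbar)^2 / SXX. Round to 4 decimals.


Compute xbar = 11.3333 with n = 6 observations.
SXX = 183.3333.
Leverage = 1/6 + (13 - 11.3333)^2/183.3333 = 0.1818.

0.1818


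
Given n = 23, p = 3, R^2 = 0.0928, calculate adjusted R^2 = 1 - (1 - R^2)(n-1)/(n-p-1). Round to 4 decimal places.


Adjusted R^2 = 1 - (1 - R^2) * (n-1)/(n-p-1).
(1 - R^2) = 0.9072.
(n-1)/(n-p-1) = 22/19.
(1 - R^2) * (n-1) = 0.9072 * 22 = 19.9584.
Divide by (n-p-1): 19.9584 / 19 = 1.0504.
Adj R^2 = 1 - 1.0504 = -0.0504.

-0.0504


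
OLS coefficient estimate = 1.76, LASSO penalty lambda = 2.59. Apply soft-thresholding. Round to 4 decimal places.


Check: |1.76| = 1.76 vs lambda = 2.59.
Since |beta| <= lambda, the coefficient is set to 0.
Soft-thresholded coefficient = 0.0000.

0.0000


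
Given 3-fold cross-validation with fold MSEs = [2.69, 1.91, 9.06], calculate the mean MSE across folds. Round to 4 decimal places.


Add all fold MSEs: 13.6600.
Divide by k = 3: 13.6600/3 = 4.5533.

4.5533


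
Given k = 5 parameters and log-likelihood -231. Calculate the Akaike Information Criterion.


AIC = 2*5 - 2*(-231).
= 10 + 462 = 472.

472


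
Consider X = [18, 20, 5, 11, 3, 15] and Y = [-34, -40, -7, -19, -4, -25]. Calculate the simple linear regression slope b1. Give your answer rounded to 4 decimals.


First compute the means: xbar = 12.0000, ybar = -21.5000.
Then S_xx = sum((xi - xbar)^2) = 240.0000.
S_xy = sum((xi - xbar)(yi - ybar)) = -495.0000.
b1 = S_xy / S_xx = -495.0000 / 240.0000 = -2.0625.

-2.0625


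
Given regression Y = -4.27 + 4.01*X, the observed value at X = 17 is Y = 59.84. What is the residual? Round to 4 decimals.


Fitted value at X = 17 is yhat = -4.27 + 4.01*17 = 63.9000.
Residual = 59.84 - 63.9000 = -4.0600.

-4.0600


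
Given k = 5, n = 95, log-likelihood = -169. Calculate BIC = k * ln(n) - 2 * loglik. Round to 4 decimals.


ln(95) = 4.553877.
k * ln(n) = 5 * 4.553877 = 22.769385.
-2L = 338.
BIC = 22.769385 + 338 = 360.769385, which rounds to 360.7694.

360.7694


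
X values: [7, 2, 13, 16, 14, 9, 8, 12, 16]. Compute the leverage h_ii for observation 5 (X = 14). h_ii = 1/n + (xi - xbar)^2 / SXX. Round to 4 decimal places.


Compute xbar = 10.7778 with n = 9 observations.
SXX = 173.5556.
Leverage = 1/9 + (14 - 10.7778)^2/173.5556 = 0.1709.

0.1709


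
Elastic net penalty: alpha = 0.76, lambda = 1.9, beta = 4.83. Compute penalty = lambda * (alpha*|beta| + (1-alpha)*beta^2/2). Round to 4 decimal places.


L1 component = 0.76 * |4.83| = 3.6708.
L2 component = 0.24 * 4.83^2 / 2 = 2.7995.
Penalty = 1.9 * (3.6708 + 2.7995) = 1.9 * 6.4703 = 12.2935.

12.2935


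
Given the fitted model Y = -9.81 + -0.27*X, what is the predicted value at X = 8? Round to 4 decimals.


Substitute X = 8 into the equation:
Y = -9.81 + -0.27 * 8 = -9.81 + -2.1600 = -11.9700.

-11.9700


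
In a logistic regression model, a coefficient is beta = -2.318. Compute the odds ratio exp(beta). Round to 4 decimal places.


The odds ratio is computed as:
OR = e^(-2.318) = 0.0985.

0.0985


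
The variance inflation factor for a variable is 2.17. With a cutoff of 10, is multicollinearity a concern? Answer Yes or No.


Compare VIF = 2.17 to the threshold of 10.
2.17 < 10, so the answer is No.

No


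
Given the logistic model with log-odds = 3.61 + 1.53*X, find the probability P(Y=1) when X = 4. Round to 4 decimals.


Linear predictor: z = 3.61 + 1.53 * 4 = 9.7300.
P = 1/(1 + exp(-9.7300)) = 1/(1 + 0.0001) = 0.9999.

0.9999


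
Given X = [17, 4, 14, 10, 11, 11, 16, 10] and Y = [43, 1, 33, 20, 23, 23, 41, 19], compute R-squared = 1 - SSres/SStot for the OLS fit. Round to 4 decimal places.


Fit the OLS line: b0 = -13.0011, b1 = 3.3012.
SSres = 3.3086.
SStot = 1287.8750.
R^2 = 1 - 3.3086/1287.8750 = 0.9974.

0.9974


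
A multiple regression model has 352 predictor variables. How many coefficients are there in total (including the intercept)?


Total coefficients = number of predictors + 1 (for the intercept).
= 352 + 1 = 353.

353


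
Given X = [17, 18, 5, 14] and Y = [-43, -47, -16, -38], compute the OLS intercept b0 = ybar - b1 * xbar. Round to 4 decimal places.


The slope is b1 = -2.3333.
Sample means are xbar = 13.5000 and ybar = -36.0000.
Intercept: b0 = -36.0000 - (-2.3333)(13.5000) = -4.5000.

-4.5000


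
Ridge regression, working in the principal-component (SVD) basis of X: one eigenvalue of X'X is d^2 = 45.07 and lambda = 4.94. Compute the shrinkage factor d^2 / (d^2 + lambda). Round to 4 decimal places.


Compute the denominator: 45.07 + 4.94 = 50.0100.
Shrinkage factor = 45.07 / 50.0100 = 0.9012.

0.9012


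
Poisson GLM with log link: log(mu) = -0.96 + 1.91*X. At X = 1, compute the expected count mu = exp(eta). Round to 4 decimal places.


Linear predictor: eta = -0.96 + (1.91)(1) = 0.9500.
Expected count: mu = exp(0.9500) = 2.5857.

2.5857


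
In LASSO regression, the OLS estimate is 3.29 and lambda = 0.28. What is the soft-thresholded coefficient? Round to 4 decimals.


Check: |3.29| = 3.29 vs lambda = 0.28.
Since |beta| > lambda, coefficient = sign(beta)*(|beta| - lambda) = 3.0100.
Soft-thresholded coefficient = 3.0100.

3.0100


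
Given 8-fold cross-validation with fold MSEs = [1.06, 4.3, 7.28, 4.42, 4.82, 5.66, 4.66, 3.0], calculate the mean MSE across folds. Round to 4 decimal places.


Sum of fold MSEs = 35.2000.
Average = 35.2000 / 8 = 4.4000.

4.4000


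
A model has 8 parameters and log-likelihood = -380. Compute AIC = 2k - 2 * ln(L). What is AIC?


AIC = 2*8 - 2*(-380).
= 16 + 760 = 776.

776


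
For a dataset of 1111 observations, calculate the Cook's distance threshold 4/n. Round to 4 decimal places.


The threshold is 4/n.
4/1111 = 0.0036.

0.0036


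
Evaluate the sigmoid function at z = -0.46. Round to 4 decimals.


exp(0.4600) = 1.5841.
1 + exp(-z) = 2.5841.
sigmoid = 1/2.5841 = 0.3870.

0.3870


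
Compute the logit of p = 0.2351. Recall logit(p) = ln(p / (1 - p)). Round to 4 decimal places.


1 - p = 0.7649.
p/(1-p) = 0.3074.
logit = ln(0.3074) = -1.1797.

-1.1797


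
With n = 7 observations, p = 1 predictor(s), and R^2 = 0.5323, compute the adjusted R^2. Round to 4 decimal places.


Plug in: Adj R^2 = 1 - (1 - 0.5323) * 6/5.
= 1 - 0.4677 * 6/5
= 1 - 2.8062 / 5
= 1 - 0.5612 = 0.4388.

0.4388


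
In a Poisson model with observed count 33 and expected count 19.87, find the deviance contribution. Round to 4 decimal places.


Compute y*ln(y/mu) = 33*ln(33/19.87) = 33*0.507297 = 16.740801.
y - mu = 13.13.
D = 2*(16.740801 - (13.13)) = 7.221602, which rounds to 7.2216.

7.2216


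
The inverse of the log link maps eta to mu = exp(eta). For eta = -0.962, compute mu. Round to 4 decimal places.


mu = exp(eta) = exp(-0.962).
= 0.3821.

0.3821


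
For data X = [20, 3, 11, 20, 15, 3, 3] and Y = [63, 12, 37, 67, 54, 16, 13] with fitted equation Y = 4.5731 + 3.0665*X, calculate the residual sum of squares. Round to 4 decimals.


Predicted values from Y = 4.5731 + 3.0665*X.
Residuals: [-2.9031, -1.7726, -1.3046, 1.0969, 3.4294, 2.2274, -0.7726].
SSres = 31.7943.

31.7943


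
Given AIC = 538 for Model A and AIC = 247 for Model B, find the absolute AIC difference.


Compute |538 - 247| = 291.
Model B has the smaller AIC.

291


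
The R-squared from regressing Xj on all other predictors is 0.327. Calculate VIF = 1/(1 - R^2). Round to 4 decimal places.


Denominator: 1 - 0.327 = 0.673.
VIF = 1 / 0.673 = 1.4859.

1.4859


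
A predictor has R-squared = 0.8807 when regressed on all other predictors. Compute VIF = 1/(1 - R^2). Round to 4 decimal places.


Denominator: 1 - 0.8807 = 0.1193.
VIF = 1 / 0.1193 = 8.3822.

8.3822


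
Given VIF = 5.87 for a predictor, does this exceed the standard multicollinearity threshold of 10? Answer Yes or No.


Compare VIF = 5.87 to the threshold of 10.
5.87 < 10, so the answer is No.

No


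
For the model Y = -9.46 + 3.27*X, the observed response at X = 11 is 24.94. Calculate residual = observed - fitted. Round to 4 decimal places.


Predicted = -9.46 + 3.27 * 11 = 26.5100.
Residual = 24.94 - 26.5100 = -1.5700.

-1.5700


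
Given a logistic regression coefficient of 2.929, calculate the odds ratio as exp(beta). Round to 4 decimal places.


Odds ratio = exp(beta) = exp(2.929).
= 18.7089.

18.7089


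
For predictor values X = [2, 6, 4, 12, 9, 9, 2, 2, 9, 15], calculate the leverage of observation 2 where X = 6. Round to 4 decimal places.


Compute xbar = 7.0000 with n = 10 observations.
SXX = 186.0000.
Leverage = 1/10 + (6 - 7.0000)^2/186.0000 = 0.1054.

0.1054


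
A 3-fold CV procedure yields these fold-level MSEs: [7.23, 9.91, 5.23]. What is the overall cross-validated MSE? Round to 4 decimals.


Add all fold MSEs: 22.3700.
Divide by k = 3: 22.3700/3 = 7.4567.

7.4567


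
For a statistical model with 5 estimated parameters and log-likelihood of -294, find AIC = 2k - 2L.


Compute:
2k = 2*5 = 10.
-2*loglik = -2*(-294) = 588.
AIC = 10 + 588 = 598.

598


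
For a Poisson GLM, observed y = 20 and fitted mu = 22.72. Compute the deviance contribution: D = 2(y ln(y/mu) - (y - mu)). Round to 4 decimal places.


First: ln(20/22.72) = -0.127513.
Then: 20 * -0.127513 = -2.550260.
y - mu = 20 - 22.72 = -2.72.
D = 2(-2.550260 - -2.72) = 0.339480, which rounds to 0.3395.

0.3395


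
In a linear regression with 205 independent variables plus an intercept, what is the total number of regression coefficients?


Including the intercept, the model has 205 predictor coefficients + 1 intercept.
Total = 206.

206


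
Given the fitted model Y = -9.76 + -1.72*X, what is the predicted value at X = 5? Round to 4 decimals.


Predicted value:
Y = -9.76 + (-1.72)(5) = -9.76 + -8.6000 = -18.3600.

-18.3600


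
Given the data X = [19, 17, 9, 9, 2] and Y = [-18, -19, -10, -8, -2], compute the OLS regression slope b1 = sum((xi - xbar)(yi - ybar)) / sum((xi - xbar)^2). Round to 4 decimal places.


Calculate xbar = 11.2000, ybar = -11.4000.
S_xx = 188.8000, S_xy = -192.6000.
Using b1 = S_xy / S_xx = -192.6000 / 188.8000, we get b1 = -1.0201.

-1.0201


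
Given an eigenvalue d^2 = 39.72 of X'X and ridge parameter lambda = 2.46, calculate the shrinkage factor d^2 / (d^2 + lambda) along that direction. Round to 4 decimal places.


d^2 + lambda = 39.72 + 2.46 = 42.1800.
Shrinkage factor = 39.72/42.1800 = 0.9417.

0.9417


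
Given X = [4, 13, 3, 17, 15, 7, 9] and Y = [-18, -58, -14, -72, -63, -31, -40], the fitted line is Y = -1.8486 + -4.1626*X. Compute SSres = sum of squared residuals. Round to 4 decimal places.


For each point, residual = actual - predicted.
Residuals: [0.4990, -2.0376, 0.3364, 0.6128, 1.2876, -0.0132, -0.6880].
Sum of squared residuals = 7.0209.

7.0209


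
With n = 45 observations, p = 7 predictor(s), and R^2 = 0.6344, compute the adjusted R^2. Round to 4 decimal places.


Plug in: Adj R^2 = 1 - (1 - 0.6344) * 44/37.
= 1 - 0.3656 * 44/37
= 1 - 16.0864 / 37
= 1 - 0.4348 = 0.5652.

0.5652


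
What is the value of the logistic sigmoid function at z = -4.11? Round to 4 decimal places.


exp(4.1100) = 60.9467.
1 + exp(-z) = 61.9467.
sigmoid = 1/61.9467 = 0.0161.

0.0161


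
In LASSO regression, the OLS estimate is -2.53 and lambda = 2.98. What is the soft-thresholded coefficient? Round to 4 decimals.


|beta_OLS| = 2.53.
lambda = 2.98.
Since |beta| <= lambda, the coefficient is set to 0.
Result = 0.0000.

0.0000


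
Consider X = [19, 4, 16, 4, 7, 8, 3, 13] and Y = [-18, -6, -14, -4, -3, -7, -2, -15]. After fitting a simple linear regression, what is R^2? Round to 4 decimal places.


The fitted line is Y = 0.2720 + -0.9618*X.
SSres = 27.5029, SStot = 263.8750.
R^2 = 1 - SSres/SStot = 0.8958.

0.8958


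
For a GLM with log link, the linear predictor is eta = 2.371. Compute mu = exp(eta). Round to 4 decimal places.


The inverse log link gives:
mu = exp(2.371) = 10.7081.

10.7081


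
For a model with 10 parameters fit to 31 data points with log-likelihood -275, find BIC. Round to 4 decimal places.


ln(31) = 3.433987.
k * ln(n) = 10 * 3.433987 = 34.339870.
-2L = 550.
BIC = 34.339870 + 550 = 584.339870, which rounds to 584.3399.

584.3399


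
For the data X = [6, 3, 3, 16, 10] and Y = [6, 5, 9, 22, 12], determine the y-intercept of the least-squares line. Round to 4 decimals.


Compute b1 = 1.1518 from the OLS formula.
With xbar = 7.6000 and ybar = 10.8000, the intercept is:
b0 = 10.8000 - 1.1518 * 7.6000 = 2.0462.

2.0462


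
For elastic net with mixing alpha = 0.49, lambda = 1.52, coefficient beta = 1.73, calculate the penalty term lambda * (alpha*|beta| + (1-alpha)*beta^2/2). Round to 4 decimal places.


L1 component = 0.49 * |1.73| = 0.8477.
L2 component = 0.51 * 1.73^2 / 2 = 0.7632.
Penalty = 1.52 * (0.8477 + 0.7632) = 1.52 * 1.6109 = 2.4486.

2.4486


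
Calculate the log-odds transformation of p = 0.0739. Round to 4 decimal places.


1 - p = 0.9261.
p/(1-p) = 0.0798.
logit = ln(0.0798) = -2.5283.

-2.5283


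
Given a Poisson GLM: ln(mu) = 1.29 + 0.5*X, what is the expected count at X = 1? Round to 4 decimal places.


eta = 1.29 + 0.5 * 1 = 1.7900.
mu = exp(1.7900) = 5.9895.

5.9895


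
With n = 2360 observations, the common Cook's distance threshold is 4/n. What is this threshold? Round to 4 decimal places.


The threshold is 4/n.
4/2360 = 0.0017.

0.0017


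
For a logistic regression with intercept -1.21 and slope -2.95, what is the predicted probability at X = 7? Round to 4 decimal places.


Linear predictor: z = -1.21 + -2.95 * 7 = -21.8600.
P = 1/(1 + exp(21.8600)) = 1/(1 + 3116573505.9715) = 0.0000.

0.0000


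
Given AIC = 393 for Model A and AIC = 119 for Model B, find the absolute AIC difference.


|AIC_A - AIC_B| = |393 - 119| = 274.
Model B is preferred (lower AIC).

274


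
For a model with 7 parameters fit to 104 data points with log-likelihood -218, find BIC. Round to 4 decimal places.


ln(104) = 4.644391.
k * ln(n) = 7 * 4.644391 = 32.510737.
-2L = 436.
BIC = 32.510737 + 436 = 468.510737, which rounds to 468.5107.

468.5107


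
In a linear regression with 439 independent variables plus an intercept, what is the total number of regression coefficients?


Total coefficients = number of predictors + 1 (for the intercept).
= 439 + 1 = 440.

440


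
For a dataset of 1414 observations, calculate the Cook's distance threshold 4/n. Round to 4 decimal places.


Cook's distance cutoff = 4/n = 4/1414.
= 0.0028.

0.0028


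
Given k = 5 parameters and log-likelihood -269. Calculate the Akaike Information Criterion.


AIC = 2*5 - 2*(-269).
= 10 + 538 = 548.

548


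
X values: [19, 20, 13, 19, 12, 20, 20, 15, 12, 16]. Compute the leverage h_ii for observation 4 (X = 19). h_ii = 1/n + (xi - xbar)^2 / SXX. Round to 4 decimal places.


Compute xbar = 16.6000 with n = 10 observations.
SXX = 104.4000.
Leverage = 1/10 + (19 - 16.6000)^2/104.4000 = 0.1552.

0.1552


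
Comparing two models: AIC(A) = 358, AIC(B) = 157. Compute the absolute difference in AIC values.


|AIC_A - AIC_B| = |358 - 157| = 201.
Model B is preferred (lower AIC).

201


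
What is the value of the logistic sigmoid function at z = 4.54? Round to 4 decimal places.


exp(-4.5400) = 0.0107.
1 + exp(-z) = 1.0107.
sigmoid = 1/1.0107 = 0.9894.

0.9894


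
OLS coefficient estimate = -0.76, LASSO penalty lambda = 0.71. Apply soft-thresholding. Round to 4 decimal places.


|beta_OLS| = 0.76.
lambda = 0.71.
Since |beta| > lambda, coefficient = sign(beta)*(|beta| - lambda) = -0.0500.
Result = -0.0500.

-0.0500


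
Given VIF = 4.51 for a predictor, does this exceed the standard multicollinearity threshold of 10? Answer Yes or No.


The threshold is 10.
VIF = 4.51 is < 10.
Multicollinearity indication: No.

No


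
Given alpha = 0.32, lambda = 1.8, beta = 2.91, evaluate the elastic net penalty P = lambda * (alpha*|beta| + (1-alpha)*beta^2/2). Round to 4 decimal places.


L1 component = 0.32 * |2.91| = 0.9312.
L2 component = 0.68 * 2.91^2 / 2 = 2.8792.
Penalty = 1.8 * (0.9312 + 2.8792) = 1.8 * 3.8104 = 6.8586.

6.8586


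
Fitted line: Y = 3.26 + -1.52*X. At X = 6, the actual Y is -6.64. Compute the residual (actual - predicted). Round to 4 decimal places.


Predicted = 3.26 + -1.52 * 6 = -5.8600.
Residual = -6.64 - -5.8600 = -0.7800.

-0.7800


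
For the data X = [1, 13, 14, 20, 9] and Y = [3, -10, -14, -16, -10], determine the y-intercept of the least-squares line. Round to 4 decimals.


First find the slope: b1 = -1.0000.
Means: xbar = 11.4000, ybar = -9.4000.
b0 = ybar - b1 * xbar = -9.4000 - -1.0000 * 11.4000 = 2.0000.

2.0000


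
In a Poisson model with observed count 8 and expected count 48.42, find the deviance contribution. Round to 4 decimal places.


First: ln(8/48.42) = -1.800471.
Then: 8 * -1.800471 = -14.403768.
y - mu = 8 - 48.42 = -40.42.
D = 2(-14.403768 - -40.42) = 52.032464, which rounds to 52.0325.

52.0325


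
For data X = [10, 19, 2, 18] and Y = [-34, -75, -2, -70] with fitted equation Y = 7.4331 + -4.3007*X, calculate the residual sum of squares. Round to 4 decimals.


For each point, residual = actual - predicted.
Residuals: [1.5739, -0.7198, -0.8317, -0.0205].
Sum of squared residuals = 3.6874.

3.6874


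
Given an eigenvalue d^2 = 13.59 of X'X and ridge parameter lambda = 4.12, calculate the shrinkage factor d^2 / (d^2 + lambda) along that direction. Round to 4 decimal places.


Denominator = d^2 + lambda = 13.59 + 4.12 = 17.7100.
Shrinkage = 13.59 / 17.7100 = 0.7674.

0.7674


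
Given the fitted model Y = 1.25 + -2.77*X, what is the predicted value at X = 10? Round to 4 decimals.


Predicted value:
Y = 1.25 + (-2.77)(10) = 1.25 + -27.7000 = -26.4500.

-26.4500


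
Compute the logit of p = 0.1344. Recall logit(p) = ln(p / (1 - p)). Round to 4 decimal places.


1 - p = 0.8656.
p/(1-p) = 0.1553.
logit = ln(0.1553) = -1.8626.

-1.8626


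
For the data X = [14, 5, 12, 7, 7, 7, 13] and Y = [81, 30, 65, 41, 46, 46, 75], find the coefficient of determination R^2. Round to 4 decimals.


After computing the OLS fit (b0=6.3727, b1=5.2214):
SSres = 47.9188, SStot = 2158.8571.
R^2 = 1 - 47.9188/2158.8571 = 0.9778.

0.9778


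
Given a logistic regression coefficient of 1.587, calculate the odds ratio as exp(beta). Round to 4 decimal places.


The odds ratio is computed as:
OR = e^(1.587) = 4.8891.

4.8891


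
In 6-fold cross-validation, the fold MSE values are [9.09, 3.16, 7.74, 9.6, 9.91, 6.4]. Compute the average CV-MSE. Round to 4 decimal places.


Sum of fold MSEs = 45.9000.
Average = 45.9000 / 6 = 7.6500.

7.6500


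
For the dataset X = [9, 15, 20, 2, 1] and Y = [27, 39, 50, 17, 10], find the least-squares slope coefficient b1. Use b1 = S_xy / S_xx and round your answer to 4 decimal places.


The sample means are xbar = 9.4000 and ybar = 28.6000.
Compute S_xx = 269.2000 and S_xy = 527.8000.
Slope b1 = S_xy / S_xx = 527.8000 / 269.2000 = 1.9606.

1.9606


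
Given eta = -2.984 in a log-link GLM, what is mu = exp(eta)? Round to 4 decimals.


mu = exp(eta) = exp(-2.984).
= 0.0506.

0.0506


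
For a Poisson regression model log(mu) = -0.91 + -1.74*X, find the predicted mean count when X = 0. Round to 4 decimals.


Compute eta = -0.91 + -1.74 * 0 = -0.9100.
Apply inverse link: mu = e^-0.9100 = 0.4025.

0.4025


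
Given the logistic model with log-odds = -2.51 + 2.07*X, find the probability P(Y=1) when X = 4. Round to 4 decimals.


z = -2.51 + 2.07 * 4 = 5.7700.
Sigmoid: P = 1 / (1 + exp(-5.7700)) = 0.9969.

0.9969


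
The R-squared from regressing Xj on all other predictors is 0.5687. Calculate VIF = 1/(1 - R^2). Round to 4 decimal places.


VIF = 1 / (1 - 0.5687).
= 1 / 0.4313 = 2.3186.

2.3186


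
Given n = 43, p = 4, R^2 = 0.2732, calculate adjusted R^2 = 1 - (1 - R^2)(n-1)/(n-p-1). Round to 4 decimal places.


Using the formula:
(1 - 0.2732) = 0.7268.
Multiply by 42/38: 0.7268 * 42 = 30.5256, then 30.5256 / 38 = 0.8033.
Adj R^2 = 1 - 0.8033 = 0.1967.

0.1967


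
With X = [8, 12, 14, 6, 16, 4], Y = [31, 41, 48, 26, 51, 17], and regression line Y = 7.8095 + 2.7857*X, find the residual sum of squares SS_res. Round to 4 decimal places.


Predicted values from Y = 7.8095 + 2.7857*X.
Residuals: [0.9049, -0.2379, 1.1907, 1.4763, -1.3807, -1.9523].
SSres = 10.1905.

10.1905


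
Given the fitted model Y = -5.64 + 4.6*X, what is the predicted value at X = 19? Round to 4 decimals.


Substitute X = 19 into the equation:
Y = -5.64 + 4.6 * 19 = -5.64 + 87.4000 = 81.7600.

81.7600


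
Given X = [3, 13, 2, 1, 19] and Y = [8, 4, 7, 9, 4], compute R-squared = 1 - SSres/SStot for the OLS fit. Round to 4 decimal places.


The fitted line is Y = 8.4310 + -0.2672*X.
SSres = 2.9741, SStot = 21.2000.
R^2 = 1 - SSres/SStot = 0.8597.

0.8597


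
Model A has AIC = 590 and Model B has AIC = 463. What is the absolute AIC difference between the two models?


Compute |590 - 463| = 127.
Model B has the smaller AIC.

127


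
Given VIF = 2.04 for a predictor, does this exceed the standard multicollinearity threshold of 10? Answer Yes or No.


Check: VIF = 2.04 vs threshold = 10.
Since 2.04 < 10, the answer is No.

No


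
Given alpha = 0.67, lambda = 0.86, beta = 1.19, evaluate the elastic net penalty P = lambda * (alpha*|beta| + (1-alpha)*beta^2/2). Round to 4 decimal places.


L1 component = 0.67 * |1.19| = 0.7973.
L2 component = 0.33 * 1.19^2 / 2 = 0.2337.
Penalty = 0.86 * (0.7973 + 0.2337) = 0.86 * 1.0310 = 0.8866.

0.8866


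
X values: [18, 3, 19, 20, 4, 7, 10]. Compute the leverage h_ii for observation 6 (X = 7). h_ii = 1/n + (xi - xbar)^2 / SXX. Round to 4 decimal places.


Mean of X: xbar = 11.5714.
SXX = 321.7143.
For X = 7: h = 1/7 + (7 - 11.5714)^2/321.7143 = 0.2078.

0.2078


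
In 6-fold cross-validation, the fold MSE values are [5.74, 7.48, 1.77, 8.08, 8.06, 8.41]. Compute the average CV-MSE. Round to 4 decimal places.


Add all fold MSEs: 39.5400.
Divide by k = 6: 39.5400/6 = 6.5900.

6.5900


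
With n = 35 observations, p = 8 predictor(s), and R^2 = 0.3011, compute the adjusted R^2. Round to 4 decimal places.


Using the formula:
(1 - 0.3011) = 0.6989.
Multiply by 34/26: 0.6989 * 34 = 23.7626, then 23.7626 / 26 = 0.9139.
Adj R^2 = 1 - 0.9139 = 0.0861.

0.0861


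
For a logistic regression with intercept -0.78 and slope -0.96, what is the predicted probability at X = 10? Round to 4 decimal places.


Compute z = -0.78 + (-0.96)(10) = -10.3800.
exp(-z) = 32208.9615.
P = 1/(1 + 32208.9615) = 0.0000.

0.0000


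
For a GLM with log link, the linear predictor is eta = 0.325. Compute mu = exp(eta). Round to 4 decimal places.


Apply the inverse link:
mu = e^0.325 = 1.3840.

1.3840


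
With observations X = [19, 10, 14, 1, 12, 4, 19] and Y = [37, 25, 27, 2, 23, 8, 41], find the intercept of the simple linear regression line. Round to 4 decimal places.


First find the slope: b1 = 2.0194.
Means: xbar = 11.2857, ybar = 23.2857.
b0 = ybar - b1 * xbar = 23.2857 - 2.0194 * 11.2857 = 0.4955.

0.4955


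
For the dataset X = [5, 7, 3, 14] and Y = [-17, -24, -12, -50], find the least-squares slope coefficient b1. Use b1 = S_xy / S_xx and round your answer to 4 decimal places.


Calculate xbar = 7.2500, ybar = -25.7500.
S_xx = 68.7500, S_xy = -242.2500.
Using b1 = S_xy / S_xx = -242.2500 / 68.7500, we get b1 = -3.5236.

-3.5236


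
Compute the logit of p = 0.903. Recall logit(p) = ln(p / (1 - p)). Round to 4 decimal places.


Compute the odds: 0.903/0.097 = 9.3093.
Take the natural log: ln(9.3093) = 2.2310.

2.2310


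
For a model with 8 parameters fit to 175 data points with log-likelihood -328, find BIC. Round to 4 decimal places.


Compute k*ln(n) = 8*ln(175) = 8*5.164786 = 41.318288.
Then -2*loglik = 656.
BIC = 41.318288 + 656 = 697.318288, which rounds to 697.3183.

697.3183


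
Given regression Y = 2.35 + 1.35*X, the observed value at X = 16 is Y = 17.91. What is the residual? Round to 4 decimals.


Compute yhat = 2.35 + (1.35)(16) = 23.9500.
Residual = actual - predicted = 17.91 - 23.9500 = -6.0400.

-6.0400


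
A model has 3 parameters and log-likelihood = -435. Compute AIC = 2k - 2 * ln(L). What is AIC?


Compute:
2k = 2*3 = 6.
-2*loglik = -2*(-435) = 870.
AIC = 6 + 870 = 876.

876


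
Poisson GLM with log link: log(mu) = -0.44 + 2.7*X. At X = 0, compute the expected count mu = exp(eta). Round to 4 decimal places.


Linear predictor: eta = -0.44 + (2.7)(0) = -0.4400.
Expected count: mu = exp(-0.4400) = 0.6440.

0.6440


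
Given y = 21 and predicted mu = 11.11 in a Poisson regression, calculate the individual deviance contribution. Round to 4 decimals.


Compute y*ln(y/mu) = 21*ln(21/11.11) = 21*0.636677 = 13.370217.
y - mu = 9.89.
D = 2*(13.370217 - (9.89)) = 6.960434, which rounds to 6.9604.

6.9604


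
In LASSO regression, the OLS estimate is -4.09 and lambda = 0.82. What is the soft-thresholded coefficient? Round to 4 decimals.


|beta_OLS| = 4.09.
lambda = 0.82.
Since |beta| > lambda, coefficient = sign(beta)*(|beta| - lambda) = -3.2700.
Result = -3.2700.

-3.2700


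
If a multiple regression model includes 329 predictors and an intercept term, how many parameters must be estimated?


Total coefficients = number of predictors + 1 (for the intercept).
= 329 + 1 = 330.

330


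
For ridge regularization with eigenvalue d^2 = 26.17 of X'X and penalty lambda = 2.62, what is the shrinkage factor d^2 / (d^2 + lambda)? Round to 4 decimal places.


d^2 + lambda = 26.17 + 2.62 = 28.7900.
Shrinkage factor = 26.17/28.7900 = 0.9090.

0.9090


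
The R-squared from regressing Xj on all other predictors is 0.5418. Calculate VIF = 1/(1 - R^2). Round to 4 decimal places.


Denominator: 1 - 0.5418 = 0.4582.
VIF = 1 / 0.4582 = 2.1825.

2.1825


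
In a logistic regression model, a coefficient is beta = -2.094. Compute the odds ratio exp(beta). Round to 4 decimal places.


The odds ratio is computed as:
OR = e^(-2.094) = 0.1232.

0.1232


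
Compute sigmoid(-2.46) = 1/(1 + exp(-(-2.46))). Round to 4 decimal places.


First, exp(2.4600) = 11.7048.
Then sigma(z) = 1/(1 + 11.7048) = 0.0787.

0.0787


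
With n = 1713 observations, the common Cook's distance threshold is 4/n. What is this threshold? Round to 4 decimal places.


Cook's distance cutoff = 4/n = 4/1713.
= 0.0023.

0.0023


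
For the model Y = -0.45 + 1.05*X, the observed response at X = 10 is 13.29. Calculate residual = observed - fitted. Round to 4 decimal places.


Fitted value at X = 10 is yhat = -0.45 + 1.05*10 = 10.0500.
Residual = 13.29 - 10.0500 = 3.2400.

3.2400


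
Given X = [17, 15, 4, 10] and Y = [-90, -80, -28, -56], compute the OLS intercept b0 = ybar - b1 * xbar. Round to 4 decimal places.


First find the slope: b1 = -4.7624.
Means: xbar = 11.5000, ybar = -63.5000.
b0 = ybar - b1 * xbar = -63.5000 - -4.7624 * 11.5000 = -8.7327.

-8.7327


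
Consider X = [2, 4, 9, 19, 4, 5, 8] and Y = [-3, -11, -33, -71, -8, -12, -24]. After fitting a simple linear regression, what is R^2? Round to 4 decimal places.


The fitted line is Y = 6.6711 + -4.0921*X.
SSres = 22.3421, SStot = 3294.8571.
R^2 = 1 - SSres/SStot = 0.9932.

0.9932


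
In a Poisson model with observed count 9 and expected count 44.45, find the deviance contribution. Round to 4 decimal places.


First: ln(9/44.45) = -1.597140.
Then: 9 * -1.597140 = -14.374260.
y - mu = 9 - 44.45 = -35.45.
D = 2(-14.374260 - -35.45) = 42.151480, which rounds to 42.1515.

42.1515


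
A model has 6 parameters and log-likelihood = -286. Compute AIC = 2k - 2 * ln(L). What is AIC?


Compute:
2k = 2*6 = 12.
-2*loglik = -2*(-286) = 572.
AIC = 12 + 572 = 584.

584


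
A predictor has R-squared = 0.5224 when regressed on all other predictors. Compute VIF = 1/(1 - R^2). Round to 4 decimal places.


VIF = 1 / (1 - 0.5224).
= 1 / 0.4776 = 2.0938.

2.0938


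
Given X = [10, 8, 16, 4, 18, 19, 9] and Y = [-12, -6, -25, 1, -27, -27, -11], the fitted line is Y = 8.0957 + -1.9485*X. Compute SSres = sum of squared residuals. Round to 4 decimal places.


Compute predicted values, then residuals = yi - yhat_i.
Residuals: [-0.6107, 1.4923, -1.9197, 0.6983, -0.0227, 1.9258, -1.5592].
SSres = sum(residual^2) = 12.9131.

12.9131
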